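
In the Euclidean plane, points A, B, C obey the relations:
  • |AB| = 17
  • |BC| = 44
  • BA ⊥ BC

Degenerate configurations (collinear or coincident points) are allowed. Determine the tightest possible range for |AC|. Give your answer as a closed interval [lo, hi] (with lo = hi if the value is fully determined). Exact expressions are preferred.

|AB| ∈ {17}
|BC| ∈ {44}
|AC| ∈ {5·√(89)}

|AC| = 5·√(89)  (≈ 47.1699)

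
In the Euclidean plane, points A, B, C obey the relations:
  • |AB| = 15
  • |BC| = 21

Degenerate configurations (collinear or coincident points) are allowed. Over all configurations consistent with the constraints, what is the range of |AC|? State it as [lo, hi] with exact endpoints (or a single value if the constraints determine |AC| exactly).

|AB| ∈ {15}
|BC| ∈ {21}
|AC| ∈ [6, 36]

|AC| ∈ [6, 36]  (≈ [6.0000, 36.0000])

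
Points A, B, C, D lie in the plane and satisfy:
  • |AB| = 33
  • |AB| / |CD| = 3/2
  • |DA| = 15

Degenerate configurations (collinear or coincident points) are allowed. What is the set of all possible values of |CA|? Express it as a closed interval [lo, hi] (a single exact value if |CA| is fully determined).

|AB| ∈ {33}
|AD| ∈ {15}
|CD| ∈ {22}
|BD| ∈ [18, 48]
|AC| ∈ [7, 37]
|BC| ∈ [0, 70]

|CA| ∈ [7, 37]  (≈ [7.0000, 37.0000])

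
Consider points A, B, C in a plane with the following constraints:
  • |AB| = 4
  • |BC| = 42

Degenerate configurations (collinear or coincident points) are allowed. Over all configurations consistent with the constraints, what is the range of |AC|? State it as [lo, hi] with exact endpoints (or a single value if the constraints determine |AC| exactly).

|AB| ∈ {4}
|BC| ∈ {42}
|AC| ∈ [38, 46]

|AC| ∈ [38, 46]  (≈ [38.0000, 46.0000])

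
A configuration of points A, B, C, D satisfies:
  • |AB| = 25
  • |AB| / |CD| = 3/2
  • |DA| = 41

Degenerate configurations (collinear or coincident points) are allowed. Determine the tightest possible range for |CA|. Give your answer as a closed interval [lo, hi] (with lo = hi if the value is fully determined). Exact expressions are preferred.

|CA| ∈ [73/3, 173/3]  (≈ [24.3333, 57.6667])

|AB| ∈ {25}
|AD| ∈ {41}
|CD| ∈ {50/3}
|BD| ∈ [16, 66]
|AC| ∈ [73/3, 173/3]
|BC| ∈ [0, 248/3]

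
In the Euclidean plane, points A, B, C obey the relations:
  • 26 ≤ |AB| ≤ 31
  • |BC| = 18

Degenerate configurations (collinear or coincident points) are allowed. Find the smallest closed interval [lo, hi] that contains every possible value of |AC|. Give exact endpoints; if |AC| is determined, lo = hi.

|AB| ∈ [26, 31]
|BC| ∈ {18}
|AC| ∈ [8, 49]

|AC| ∈ [8, 49]  (≈ [8.0000, 49.0000])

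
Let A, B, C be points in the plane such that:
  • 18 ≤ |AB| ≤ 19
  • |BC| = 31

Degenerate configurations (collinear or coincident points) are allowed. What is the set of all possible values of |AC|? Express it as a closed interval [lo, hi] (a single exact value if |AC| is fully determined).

|AC| ∈ [12, 50]  (≈ [12.0000, 50.0000])

|AB| ∈ [18, 19]
|BC| ∈ {31}
|AC| ∈ [12, 50]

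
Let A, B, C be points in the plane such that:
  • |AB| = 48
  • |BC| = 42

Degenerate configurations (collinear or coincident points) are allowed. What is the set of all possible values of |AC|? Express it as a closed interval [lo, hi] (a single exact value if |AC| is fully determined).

|AB| ∈ {48}
|BC| ∈ {42}
|AC| ∈ [6, 90]

|AC| ∈ [6, 90]  (≈ [6.0000, 90.0000])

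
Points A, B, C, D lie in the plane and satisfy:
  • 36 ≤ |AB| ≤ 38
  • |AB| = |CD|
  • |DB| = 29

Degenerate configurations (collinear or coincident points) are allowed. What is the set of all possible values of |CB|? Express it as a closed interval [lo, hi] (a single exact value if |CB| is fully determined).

|CB| ∈ [7, 67]  (≈ [7.0000, 67.0000])

|AB| ∈ [36, 38]
|BD| ∈ {29}
|CD| ∈ [36, 38]
|AD| ∈ [7, 67]
|BC| ∈ [7, 67]
|AC| ∈ [0, 105]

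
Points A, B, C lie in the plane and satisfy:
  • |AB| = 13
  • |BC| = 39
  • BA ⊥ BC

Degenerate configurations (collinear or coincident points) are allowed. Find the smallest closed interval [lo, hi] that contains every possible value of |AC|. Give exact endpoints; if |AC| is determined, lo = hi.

|AC| = 13·√(10)  (≈ 41.1096)

|AB| ∈ {13}
|BC| ∈ {39}
|AC| ∈ {13·√(10)}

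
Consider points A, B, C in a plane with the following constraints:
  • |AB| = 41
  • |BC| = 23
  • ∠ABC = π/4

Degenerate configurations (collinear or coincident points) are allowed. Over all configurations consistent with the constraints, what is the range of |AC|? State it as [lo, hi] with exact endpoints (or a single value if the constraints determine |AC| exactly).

|AC| = √(2210 - 943·√(2))  (≈ 29.6040)

|AB| ∈ {41}
|BC| ∈ {23}
|AC| ∈ {√(2210 - 943·√(2))}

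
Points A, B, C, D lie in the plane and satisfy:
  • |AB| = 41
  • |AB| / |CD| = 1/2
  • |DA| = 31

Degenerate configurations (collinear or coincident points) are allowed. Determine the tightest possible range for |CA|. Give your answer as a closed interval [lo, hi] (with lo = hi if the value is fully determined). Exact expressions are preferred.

|AB| ∈ {41}
|AD| ∈ {31}
|CD| ∈ {82}
|BD| ∈ [10, 72]
|AC| ∈ [51, 113]
|BC| ∈ [10, 154]

|CA| ∈ [51, 113]  (≈ [51.0000, 113.0000])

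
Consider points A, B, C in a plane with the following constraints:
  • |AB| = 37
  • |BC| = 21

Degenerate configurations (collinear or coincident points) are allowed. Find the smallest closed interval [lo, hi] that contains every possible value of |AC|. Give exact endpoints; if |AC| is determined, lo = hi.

|AB| ∈ {37}
|BC| ∈ {21}
|AC| ∈ [16, 58]

|AC| ∈ [16, 58]  (≈ [16.0000, 58.0000])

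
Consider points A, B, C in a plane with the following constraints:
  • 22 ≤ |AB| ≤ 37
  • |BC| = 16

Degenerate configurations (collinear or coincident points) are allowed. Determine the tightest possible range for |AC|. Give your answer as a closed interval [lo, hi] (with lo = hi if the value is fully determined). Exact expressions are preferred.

|AC| ∈ [6, 53]  (≈ [6.0000, 53.0000])

|AB| ∈ [22, 37]
|BC| ∈ {16}
|AC| ∈ [6, 53]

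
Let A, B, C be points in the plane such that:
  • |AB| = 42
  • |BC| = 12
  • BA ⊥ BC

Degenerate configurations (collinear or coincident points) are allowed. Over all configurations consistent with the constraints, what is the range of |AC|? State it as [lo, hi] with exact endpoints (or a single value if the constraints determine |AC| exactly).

|AB| ∈ {42}
|BC| ∈ {12}
|AC| ∈ {6·√(53)}

|AC| = 6·√(53)  (≈ 43.6807)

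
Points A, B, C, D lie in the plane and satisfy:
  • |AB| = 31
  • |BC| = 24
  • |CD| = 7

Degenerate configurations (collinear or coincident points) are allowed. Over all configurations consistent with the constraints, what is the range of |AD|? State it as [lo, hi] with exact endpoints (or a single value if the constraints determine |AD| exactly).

|AB| ∈ {31}
|BC| ∈ {24}
|CD| ∈ {7}
|AC| ∈ [7, 55]
|BD| ∈ [17, 31]
|AD| ∈ [0, 62]

|AD| ∈ [0, 62]  (≈ [0.0000, 62.0000])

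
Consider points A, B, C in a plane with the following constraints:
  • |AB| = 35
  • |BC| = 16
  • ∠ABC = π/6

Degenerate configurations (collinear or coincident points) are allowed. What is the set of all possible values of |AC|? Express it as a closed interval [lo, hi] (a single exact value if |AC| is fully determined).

|AB| ∈ {35}
|BC| ∈ {16}
|AC| ∈ {√(1481 - 560·√(3))}

|AC| = √(1481 - 560·√(3))  (≈ 22.6064)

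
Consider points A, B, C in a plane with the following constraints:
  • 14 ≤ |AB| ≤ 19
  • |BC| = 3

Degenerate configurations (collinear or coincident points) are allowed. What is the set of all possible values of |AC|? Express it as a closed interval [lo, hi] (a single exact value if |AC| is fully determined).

|AB| ∈ [14, 19]
|BC| ∈ {3}
|AC| ∈ [11, 22]

|AC| ∈ [11, 22]  (≈ [11.0000, 22.0000])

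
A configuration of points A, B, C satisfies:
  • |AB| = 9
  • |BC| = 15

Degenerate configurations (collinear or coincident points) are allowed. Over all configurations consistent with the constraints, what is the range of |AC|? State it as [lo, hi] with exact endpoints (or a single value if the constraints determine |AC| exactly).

|AB| ∈ {9}
|BC| ∈ {15}
|AC| ∈ [6, 24]

|AC| ∈ [6, 24]  (≈ [6.0000, 24.0000])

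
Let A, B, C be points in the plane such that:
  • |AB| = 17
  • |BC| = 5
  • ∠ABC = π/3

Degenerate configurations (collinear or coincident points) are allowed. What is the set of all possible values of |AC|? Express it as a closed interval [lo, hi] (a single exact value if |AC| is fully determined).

|AB| ∈ {17}
|BC| ∈ {5}
|AC| ∈ {√(229)}

|AC| = √(229)  (≈ 15.1327)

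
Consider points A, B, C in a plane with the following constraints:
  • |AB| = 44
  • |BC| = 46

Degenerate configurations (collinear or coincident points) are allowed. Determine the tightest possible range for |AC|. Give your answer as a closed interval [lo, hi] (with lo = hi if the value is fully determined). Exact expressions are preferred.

|AC| ∈ [2, 90]  (≈ [2.0000, 90.0000])

|AB| ∈ {44}
|BC| ∈ {46}
|AC| ∈ [2, 90]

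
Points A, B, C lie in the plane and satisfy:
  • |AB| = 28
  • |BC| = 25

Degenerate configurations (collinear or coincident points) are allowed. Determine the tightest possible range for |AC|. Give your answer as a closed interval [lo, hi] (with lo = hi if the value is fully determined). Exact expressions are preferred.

|AC| ∈ [3, 53]  (≈ [3.0000, 53.0000])

|AB| ∈ {28}
|BC| ∈ {25}
|AC| ∈ [3, 53]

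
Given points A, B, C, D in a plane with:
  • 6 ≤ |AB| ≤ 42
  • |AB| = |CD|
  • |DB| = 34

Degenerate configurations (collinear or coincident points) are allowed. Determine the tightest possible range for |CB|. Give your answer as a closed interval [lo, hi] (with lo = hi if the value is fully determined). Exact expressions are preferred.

|CB| ∈ [0, 76]  (≈ [0.0000, 76.0000])

|AB| ∈ [6, 42]
|BD| ∈ {34}
|CD| ∈ [6, 42]
|AD| ∈ [0, 76]
|BC| ∈ [0, 76]
|AC| ∈ [0, 118]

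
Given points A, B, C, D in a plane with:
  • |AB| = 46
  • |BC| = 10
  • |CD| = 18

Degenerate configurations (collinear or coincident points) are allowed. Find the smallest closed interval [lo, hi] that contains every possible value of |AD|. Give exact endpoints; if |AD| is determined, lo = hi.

|AD| ∈ [18, 74]  (≈ [18.0000, 74.0000])

|AB| ∈ {46}
|BC| ∈ {10}
|CD| ∈ {18}
|AC| ∈ [36, 56]
|BD| ∈ [8, 28]
|AD| ∈ [18, 74]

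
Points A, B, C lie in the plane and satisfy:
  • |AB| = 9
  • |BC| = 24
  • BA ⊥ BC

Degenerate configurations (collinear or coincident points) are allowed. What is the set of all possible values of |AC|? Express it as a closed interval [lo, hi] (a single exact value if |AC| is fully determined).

|AC| = 3·√(73)  (≈ 25.6320)

|AB| ∈ {9}
|BC| ∈ {24}
|AC| ∈ {3·√(73)}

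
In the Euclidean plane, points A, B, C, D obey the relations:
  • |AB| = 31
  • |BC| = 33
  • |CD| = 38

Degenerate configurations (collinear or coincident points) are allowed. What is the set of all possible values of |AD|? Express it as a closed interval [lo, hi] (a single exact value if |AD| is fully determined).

|AB| ∈ {31}
|BC| ∈ {33}
|CD| ∈ {38}
|AC| ∈ [2, 64]
|BD| ∈ [5, 71]
|AD| ∈ [0, 102]

|AD| ∈ [0, 102]  (≈ [0.0000, 102.0000])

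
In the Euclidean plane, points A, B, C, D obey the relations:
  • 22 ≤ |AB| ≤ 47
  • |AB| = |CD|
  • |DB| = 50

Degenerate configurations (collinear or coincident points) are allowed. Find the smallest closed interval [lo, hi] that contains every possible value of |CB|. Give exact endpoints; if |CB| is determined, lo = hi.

|CB| ∈ [3, 97]  (≈ [3.0000, 97.0000])

|AB| ∈ [22, 47]
|BD| ∈ {50}
|CD| ∈ [22, 47]
|AD| ∈ [3, 97]
|BC| ∈ [3, 97]
|AC| ∈ [0, 144]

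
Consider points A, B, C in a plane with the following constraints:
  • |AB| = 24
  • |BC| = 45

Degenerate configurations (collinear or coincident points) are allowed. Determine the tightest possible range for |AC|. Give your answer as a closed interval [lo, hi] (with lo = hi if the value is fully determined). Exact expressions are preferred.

|AC| ∈ [21, 69]  (≈ [21.0000, 69.0000])

|AB| ∈ {24}
|BC| ∈ {45}
|AC| ∈ [21, 69]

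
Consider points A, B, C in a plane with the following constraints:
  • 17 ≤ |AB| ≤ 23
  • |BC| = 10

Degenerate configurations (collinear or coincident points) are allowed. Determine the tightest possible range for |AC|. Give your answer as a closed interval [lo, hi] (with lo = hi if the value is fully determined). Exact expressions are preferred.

|AB| ∈ [17, 23]
|BC| ∈ {10}
|AC| ∈ [7, 33]

|AC| ∈ [7, 33]  (≈ [7.0000, 33.0000])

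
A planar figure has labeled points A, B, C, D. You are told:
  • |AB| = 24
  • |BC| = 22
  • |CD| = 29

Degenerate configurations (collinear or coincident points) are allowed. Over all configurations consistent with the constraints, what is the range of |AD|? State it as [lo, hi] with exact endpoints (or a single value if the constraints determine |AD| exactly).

|AD| ∈ [0, 75]  (≈ [0.0000, 75.0000])

|AB| ∈ {24}
|BC| ∈ {22}
|CD| ∈ {29}
|AC| ∈ [2, 46]
|BD| ∈ [7, 51]
|AD| ∈ [0, 75]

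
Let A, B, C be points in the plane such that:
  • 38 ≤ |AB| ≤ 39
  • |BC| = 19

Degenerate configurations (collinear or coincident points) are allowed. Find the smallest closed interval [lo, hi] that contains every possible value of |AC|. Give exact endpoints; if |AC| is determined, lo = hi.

|AC| ∈ [19, 58]  (≈ [19.0000, 58.0000])

|AB| ∈ [38, 39]
|BC| ∈ {19}
|AC| ∈ [19, 58]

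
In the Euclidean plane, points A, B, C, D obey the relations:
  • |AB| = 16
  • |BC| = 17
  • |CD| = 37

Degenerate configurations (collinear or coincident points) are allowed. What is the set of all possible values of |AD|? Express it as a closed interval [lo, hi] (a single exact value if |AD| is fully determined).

|AB| ∈ {16}
|BC| ∈ {17}
|CD| ∈ {37}
|AC| ∈ [1, 33]
|BD| ∈ [20, 54]
|AD| ∈ [4, 70]

|AD| ∈ [4, 70]  (≈ [4.0000, 70.0000])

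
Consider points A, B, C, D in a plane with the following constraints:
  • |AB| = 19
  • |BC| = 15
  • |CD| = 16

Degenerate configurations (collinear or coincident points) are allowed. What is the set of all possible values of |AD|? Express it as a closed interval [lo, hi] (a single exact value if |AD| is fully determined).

|AD| ∈ [0, 50]  (≈ [0.0000, 50.0000])

|AB| ∈ {19}
|BC| ∈ {15}
|CD| ∈ {16}
|AC| ∈ [4, 34]
|BD| ∈ [1, 31]
|AD| ∈ [0, 50]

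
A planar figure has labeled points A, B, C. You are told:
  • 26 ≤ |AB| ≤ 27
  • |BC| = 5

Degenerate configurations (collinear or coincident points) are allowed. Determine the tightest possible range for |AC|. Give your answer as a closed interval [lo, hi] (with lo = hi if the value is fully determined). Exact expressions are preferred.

|AC| ∈ [21, 32]  (≈ [21.0000, 32.0000])

|AB| ∈ [26, 27]
|BC| ∈ {5}
|AC| ∈ [21, 32]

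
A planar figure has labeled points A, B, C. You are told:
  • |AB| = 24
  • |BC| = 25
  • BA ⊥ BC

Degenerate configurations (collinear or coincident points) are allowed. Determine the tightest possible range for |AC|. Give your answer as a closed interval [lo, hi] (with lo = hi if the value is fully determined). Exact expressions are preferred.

|AB| ∈ {24}
|BC| ∈ {25}
|AC| ∈ {√(1201)}

|AC| = √(1201)  (≈ 34.6554)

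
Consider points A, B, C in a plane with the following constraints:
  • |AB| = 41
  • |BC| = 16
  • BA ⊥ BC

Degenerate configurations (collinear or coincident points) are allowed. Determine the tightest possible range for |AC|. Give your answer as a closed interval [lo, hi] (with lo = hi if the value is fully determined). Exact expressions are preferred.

|AC| = √(1937)  (≈ 44.0114)

|AB| ∈ {41}
|BC| ∈ {16}
|AC| ∈ {√(1937)}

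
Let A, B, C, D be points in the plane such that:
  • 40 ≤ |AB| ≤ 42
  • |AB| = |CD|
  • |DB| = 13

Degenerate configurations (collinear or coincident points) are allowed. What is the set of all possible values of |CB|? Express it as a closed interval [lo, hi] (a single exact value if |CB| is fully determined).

|AB| ∈ [40, 42]
|BD| ∈ {13}
|CD| ∈ [40, 42]
|AD| ∈ [27, 55]
|BC| ∈ [27, 55]
|AC| ∈ [0, 97]

|CB| ∈ [27, 55]  (≈ [27.0000, 55.0000])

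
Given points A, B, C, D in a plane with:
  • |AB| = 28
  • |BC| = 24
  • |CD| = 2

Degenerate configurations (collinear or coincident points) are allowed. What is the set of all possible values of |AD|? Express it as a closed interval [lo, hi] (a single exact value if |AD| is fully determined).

|AB| ∈ {28}
|BC| ∈ {24}
|CD| ∈ {2}
|AC| ∈ [4, 52]
|BD| ∈ [22, 26]
|AD| ∈ [2, 54]

|AD| ∈ [2, 54]  (≈ [2.0000, 54.0000])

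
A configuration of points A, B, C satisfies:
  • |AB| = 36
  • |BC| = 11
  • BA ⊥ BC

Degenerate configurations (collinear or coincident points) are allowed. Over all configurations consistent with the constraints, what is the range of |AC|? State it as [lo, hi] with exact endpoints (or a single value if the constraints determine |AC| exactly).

|AC| = √(1417)  (≈ 37.6431)

|AB| ∈ {36}
|BC| ∈ {11}
|AC| ∈ {√(1417)}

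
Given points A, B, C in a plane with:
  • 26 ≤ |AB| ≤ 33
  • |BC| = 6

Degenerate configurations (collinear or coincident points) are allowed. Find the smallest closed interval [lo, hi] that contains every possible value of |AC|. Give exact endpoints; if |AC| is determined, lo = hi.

|AC| ∈ [20, 39]  (≈ [20.0000, 39.0000])

|AB| ∈ [26, 33]
|BC| ∈ {6}
|AC| ∈ [20, 39]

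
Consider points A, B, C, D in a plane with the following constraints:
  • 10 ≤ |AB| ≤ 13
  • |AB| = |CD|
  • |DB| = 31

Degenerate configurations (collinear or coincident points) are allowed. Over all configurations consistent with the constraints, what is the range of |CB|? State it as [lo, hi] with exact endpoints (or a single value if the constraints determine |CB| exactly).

|CB| ∈ [18, 44]  (≈ [18.0000, 44.0000])

|AB| ∈ [10, 13]
|BD| ∈ {31}
|CD| ∈ [10, 13]
|AD| ∈ [18, 44]
|BC| ∈ [18, 44]
|AC| ∈ [5, 57]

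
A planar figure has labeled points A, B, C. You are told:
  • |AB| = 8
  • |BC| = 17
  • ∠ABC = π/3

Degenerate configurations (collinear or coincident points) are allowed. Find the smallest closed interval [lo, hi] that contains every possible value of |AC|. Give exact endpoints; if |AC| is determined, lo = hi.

|AB| ∈ {8}
|BC| ∈ {17}
|AC| ∈ {√(217)}

|AC| = √(217)  (≈ 14.7309)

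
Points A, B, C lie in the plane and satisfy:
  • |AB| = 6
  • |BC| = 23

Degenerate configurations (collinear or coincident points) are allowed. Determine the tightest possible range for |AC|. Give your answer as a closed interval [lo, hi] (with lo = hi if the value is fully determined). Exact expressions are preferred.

|AB| ∈ {6}
|BC| ∈ {23}
|AC| ∈ [17, 29]

|AC| ∈ [17, 29]  (≈ [17.0000, 29.0000])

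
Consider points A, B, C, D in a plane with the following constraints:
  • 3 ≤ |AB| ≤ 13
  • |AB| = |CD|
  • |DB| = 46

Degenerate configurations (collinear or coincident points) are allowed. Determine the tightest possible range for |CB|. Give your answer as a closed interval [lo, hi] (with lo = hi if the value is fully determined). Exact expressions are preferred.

|CB| ∈ [33, 59]  (≈ [33.0000, 59.0000])

|AB| ∈ [3, 13]
|BD| ∈ {46}
|CD| ∈ [3, 13]
|AD| ∈ [33, 59]
|BC| ∈ [33, 59]
|AC| ∈ [20, 72]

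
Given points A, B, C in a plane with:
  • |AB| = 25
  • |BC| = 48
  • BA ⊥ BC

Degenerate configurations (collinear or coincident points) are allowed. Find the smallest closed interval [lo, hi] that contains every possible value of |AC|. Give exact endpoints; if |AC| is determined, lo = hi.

|AB| ∈ {25}
|BC| ∈ {48}
|AC| ∈ {√(2929)}

|AC| = √(2929)  (≈ 54.1202)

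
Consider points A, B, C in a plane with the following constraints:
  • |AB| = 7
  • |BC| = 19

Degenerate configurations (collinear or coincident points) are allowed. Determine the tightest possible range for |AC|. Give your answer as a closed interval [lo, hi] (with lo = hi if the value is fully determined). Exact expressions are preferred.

|AC| ∈ [12, 26]  (≈ [12.0000, 26.0000])

|AB| ∈ {7}
|BC| ∈ {19}
|AC| ∈ [12, 26]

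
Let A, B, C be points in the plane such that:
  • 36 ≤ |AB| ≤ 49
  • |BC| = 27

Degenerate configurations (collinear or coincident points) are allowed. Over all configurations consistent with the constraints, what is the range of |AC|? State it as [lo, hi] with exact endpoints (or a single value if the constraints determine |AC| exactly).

|AC| ∈ [9, 76]  (≈ [9.0000, 76.0000])

|AB| ∈ [36, 49]
|BC| ∈ {27}
|AC| ∈ [9, 76]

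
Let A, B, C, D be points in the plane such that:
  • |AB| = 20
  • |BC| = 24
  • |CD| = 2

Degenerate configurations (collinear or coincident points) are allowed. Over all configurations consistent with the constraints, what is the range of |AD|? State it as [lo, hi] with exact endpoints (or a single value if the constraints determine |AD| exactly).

|AD| ∈ [2, 46]  (≈ [2.0000, 46.0000])

|AB| ∈ {20}
|BC| ∈ {24}
|CD| ∈ {2}
|AC| ∈ [4, 44]
|BD| ∈ [22, 26]
|AD| ∈ [2, 46]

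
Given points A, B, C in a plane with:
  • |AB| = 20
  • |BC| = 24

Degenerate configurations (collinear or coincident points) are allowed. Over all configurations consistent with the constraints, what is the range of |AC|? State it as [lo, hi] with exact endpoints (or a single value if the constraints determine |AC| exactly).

|AB| ∈ {20}
|BC| ∈ {24}
|AC| ∈ [4, 44]

|AC| ∈ [4, 44]  (≈ [4.0000, 44.0000])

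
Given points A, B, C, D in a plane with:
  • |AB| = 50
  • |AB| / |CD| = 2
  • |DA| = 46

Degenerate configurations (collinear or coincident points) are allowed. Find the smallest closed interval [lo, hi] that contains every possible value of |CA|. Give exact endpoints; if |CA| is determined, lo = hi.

|CA| ∈ [21, 71]  (≈ [21.0000, 71.0000])

|AB| ∈ {50}
|AD| ∈ {46}
|CD| ∈ {25}
|BD| ∈ [4, 96]
|AC| ∈ [21, 71]
|BC| ∈ [0, 121]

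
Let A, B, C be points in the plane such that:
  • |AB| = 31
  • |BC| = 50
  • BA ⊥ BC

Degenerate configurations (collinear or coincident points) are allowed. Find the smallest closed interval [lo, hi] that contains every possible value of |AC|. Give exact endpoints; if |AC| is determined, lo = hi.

|AC| = √(3461)  (≈ 58.8303)

|AB| ∈ {31}
|BC| ∈ {50}
|AC| ∈ {√(3461)}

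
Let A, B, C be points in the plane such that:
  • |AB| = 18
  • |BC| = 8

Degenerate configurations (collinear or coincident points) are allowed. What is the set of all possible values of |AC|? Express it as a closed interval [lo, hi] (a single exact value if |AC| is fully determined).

|AC| ∈ [10, 26]  (≈ [10.0000, 26.0000])

|AB| ∈ {18}
|BC| ∈ {8}
|AC| ∈ [10, 26]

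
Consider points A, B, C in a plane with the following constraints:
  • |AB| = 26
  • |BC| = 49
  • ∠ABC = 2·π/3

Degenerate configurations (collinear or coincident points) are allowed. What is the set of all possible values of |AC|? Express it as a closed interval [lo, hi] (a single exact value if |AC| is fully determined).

|AC| = √(4351)  (≈ 65.9621)

|AB| ∈ {26}
|BC| ∈ {49}
|AC| ∈ {√(4351)}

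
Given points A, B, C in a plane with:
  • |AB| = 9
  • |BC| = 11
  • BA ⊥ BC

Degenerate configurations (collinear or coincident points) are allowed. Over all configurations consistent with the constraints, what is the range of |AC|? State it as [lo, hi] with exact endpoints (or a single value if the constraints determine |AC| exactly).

|AC| = √(202)  (≈ 14.2127)

|AB| ∈ {9}
|BC| ∈ {11}
|AC| ∈ {√(202)}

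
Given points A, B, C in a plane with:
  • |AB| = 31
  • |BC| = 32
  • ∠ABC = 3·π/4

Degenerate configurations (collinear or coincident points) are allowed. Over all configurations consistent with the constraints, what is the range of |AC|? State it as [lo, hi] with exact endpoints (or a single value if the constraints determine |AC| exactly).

|AC| = √(992·√(2) + 1985)  (≈ 58.2057)

|AB| ∈ {31}
|BC| ∈ {32}
|AC| ∈ {√(992·√(2) + 1985)}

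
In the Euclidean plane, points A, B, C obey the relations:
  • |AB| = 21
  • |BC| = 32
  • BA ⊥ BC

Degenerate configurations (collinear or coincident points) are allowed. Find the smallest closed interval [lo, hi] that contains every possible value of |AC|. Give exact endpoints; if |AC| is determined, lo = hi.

|AB| ∈ {21}
|BC| ∈ {32}
|AC| ∈ {√(1465)}

|AC| = √(1465)  (≈ 38.2753)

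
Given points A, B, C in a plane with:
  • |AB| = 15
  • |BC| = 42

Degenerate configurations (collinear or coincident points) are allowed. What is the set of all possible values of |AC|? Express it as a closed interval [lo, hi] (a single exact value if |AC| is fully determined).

|AC| ∈ [27, 57]  (≈ [27.0000, 57.0000])

|AB| ∈ {15}
|BC| ∈ {42}
|AC| ∈ [27, 57]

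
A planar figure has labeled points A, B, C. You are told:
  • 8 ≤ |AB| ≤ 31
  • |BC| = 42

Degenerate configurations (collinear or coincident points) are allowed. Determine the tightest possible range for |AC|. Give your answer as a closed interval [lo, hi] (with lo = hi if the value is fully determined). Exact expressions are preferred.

|AB| ∈ [8, 31]
|BC| ∈ {42}
|AC| ∈ [11, 73]

|AC| ∈ [11, 73]  (≈ [11.0000, 73.0000])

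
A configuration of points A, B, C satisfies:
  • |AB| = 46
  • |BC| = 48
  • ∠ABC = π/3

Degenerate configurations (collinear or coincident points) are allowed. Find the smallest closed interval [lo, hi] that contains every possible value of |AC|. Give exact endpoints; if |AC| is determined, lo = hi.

|AB| ∈ {46}
|BC| ∈ {48}
|AC| ∈ {2·√(553)}

|AC| = 2·√(553)  (≈ 47.0319)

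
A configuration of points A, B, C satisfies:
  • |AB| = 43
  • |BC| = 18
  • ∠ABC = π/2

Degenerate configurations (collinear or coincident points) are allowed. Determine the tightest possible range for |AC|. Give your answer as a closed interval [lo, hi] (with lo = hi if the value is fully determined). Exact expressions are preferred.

|AB| ∈ {43}
|BC| ∈ {18}
|AC| ∈ {√(2173)}

|AC| = √(2173)  (≈ 46.6154)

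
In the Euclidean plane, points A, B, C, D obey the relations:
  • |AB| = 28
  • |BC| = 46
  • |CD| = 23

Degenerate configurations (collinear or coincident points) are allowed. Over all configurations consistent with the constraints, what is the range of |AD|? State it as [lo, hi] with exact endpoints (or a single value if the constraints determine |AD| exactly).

|AD| ∈ [0, 97]  (≈ [0.0000, 97.0000])

|AB| ∈ {28}
|BC| ∈ {46}
|CD| ∈ {23}
|AC| ∈ [18, 74]
|BD| ∈ [23, 69]
|AD| ∈ [0, 97]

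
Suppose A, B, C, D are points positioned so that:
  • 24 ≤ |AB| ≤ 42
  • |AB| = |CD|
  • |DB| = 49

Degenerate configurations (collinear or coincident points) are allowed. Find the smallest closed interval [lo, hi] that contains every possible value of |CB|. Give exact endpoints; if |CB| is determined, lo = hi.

|CB| ∈ [7, 91]  (≈ [7.0000, 91.0000])

|AB| ∈ [24, 42]
|BD| ∈ {49}
|CD| ∈ [24, 42]
|AD| ∈ [7, 91]
|BC| ∈ [7, 91]
|AC| ∈ [0, 133]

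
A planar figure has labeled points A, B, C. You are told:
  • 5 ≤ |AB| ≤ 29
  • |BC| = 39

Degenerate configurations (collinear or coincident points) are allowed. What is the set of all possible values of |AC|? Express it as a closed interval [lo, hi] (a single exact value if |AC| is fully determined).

|AC| ∈ [10, 68]  (≈ [10.0000, 68.0000])

|AB| ∈ [5, 29]
|BC| ∈ {39}
|AC| ∈ [10, 68]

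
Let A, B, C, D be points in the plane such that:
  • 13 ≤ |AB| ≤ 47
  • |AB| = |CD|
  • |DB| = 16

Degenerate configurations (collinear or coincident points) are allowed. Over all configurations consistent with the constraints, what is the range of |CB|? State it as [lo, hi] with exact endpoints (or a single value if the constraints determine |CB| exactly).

|AB| ∈ [13, 47]
|BD| ∈ {16}
|CD| ∈ [13, 47]
|AD| ∈ [0, 63]
|BC| ∈ [0, 63]
|AC| ∈ [0, 110]

|CB| ∈ [0, 63]  (≈ [0.0000, 63.0000])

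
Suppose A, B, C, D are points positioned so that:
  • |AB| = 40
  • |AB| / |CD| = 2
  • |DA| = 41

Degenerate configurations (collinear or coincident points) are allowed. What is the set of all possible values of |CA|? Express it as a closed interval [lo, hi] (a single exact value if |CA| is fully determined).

|CA| ∈ [21, 61]  (≈ [21.0000, 61.0000])

|AB| ∈ {40}
|AD| ∈ {41}
|CD| ∈ {20}
|BD| ∈ [1, 81]
|AC| ∈ [21, 61]
|BC| ∈ [0, 101]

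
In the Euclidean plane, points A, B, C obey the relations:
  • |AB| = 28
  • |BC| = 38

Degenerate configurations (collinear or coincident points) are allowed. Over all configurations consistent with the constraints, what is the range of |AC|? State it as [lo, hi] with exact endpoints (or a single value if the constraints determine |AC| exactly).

|AB| ∈ {28}
|BC| ∈ {38}
|AC| ∈ [10, 66]

|AC| ∈ [10, 66]  (≈ [10.0000, 66.0000])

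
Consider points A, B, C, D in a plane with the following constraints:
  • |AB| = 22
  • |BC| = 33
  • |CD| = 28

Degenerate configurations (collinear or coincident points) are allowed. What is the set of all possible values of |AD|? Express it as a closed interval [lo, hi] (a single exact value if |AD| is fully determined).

|AD| ∈ [0, 83]  (≈ [0.0000, 83.0000])

|AB| ∈ {22}
|BC| ∈ {33}
|CD| ∈ {28}
|AC| ∈ [11, 55]
|BD| ∈ [5, 61]
|AD| ∈ [0, 83]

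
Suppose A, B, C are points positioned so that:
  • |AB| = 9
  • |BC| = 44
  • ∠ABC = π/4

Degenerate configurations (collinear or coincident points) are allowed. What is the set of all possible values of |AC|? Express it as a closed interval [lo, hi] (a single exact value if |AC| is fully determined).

|AB| ∈ {9}
|BC| ∈ {44}
|AC| ∈ {√(2017 - 396·√(2))}

|AC| = √(2017 - 396·√(2))  (≈ 38.1703)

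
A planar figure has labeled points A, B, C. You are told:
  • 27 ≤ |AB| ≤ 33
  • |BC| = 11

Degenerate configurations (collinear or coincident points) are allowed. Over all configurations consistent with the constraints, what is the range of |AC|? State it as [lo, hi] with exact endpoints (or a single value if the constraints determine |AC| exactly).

|AC| ∈ [16, 44]  (≈ [16.0000, 44.0000])

|AB| ∈ [27, 33]
|BC| ∈ {11}
|AC| ∈ [16, 44]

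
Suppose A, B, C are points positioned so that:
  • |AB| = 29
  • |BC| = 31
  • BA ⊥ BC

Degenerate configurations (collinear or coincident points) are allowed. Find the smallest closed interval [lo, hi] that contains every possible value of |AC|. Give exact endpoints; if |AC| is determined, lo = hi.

|AC| = √(1802)  (≈ 42.4500)

|AB| ∈ {29}
|BC| ∈ {31}
|AC| ∈ {√(1802)}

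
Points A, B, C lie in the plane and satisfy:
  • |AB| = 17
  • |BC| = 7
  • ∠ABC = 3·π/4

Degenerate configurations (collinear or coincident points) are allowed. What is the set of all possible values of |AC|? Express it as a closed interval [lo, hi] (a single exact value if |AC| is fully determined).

|AC| = √(119·√(2) + 338)  (≈ 22.5009)

|AB| ∈ {17}
|BC| ∈ {7}
|AC| ∈ {√(119·√(2) + 338)}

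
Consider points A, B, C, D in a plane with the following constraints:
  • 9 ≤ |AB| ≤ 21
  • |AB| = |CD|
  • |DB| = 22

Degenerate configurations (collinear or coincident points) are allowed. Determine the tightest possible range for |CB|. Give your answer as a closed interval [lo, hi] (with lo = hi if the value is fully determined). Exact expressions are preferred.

|AB| ∈ [9, 21]
|BD| ∈ {22}
|CD| ∈ [9, 21]
|AD| ∈ [1, 43]
|BC| ∈ [1, 43]
|AC| ∈ [0, 64]

|CB| ∈ [1, 43]  (≈ [1.0000, 43.0000])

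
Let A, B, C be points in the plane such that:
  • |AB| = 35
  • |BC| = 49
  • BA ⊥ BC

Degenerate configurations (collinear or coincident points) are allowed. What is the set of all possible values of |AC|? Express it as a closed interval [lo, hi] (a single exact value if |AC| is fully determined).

|AB| ∈ {35}
|BC| ∈ {49}
|AC| ∈ {7·√(74)}

|AC| = 7·√(74)  (≈ 60.2163)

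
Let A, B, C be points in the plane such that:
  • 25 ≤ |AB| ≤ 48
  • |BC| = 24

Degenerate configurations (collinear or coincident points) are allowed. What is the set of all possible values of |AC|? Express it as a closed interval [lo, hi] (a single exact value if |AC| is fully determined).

|AC| ∈ [1, 72]  (≈ [1.0000, 72.0000])

|AB| ∈ [25, 48]
|BC| ∈ {24}
|AC| ∈ [1, 72]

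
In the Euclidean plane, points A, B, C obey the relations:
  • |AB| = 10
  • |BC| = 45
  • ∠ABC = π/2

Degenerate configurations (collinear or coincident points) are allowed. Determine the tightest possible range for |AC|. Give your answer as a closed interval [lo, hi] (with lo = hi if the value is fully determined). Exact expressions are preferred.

|AB| ∈ {10}
|BC| ∈ {45}
|AC| ∈ {5·√(85)}

|AC| = 5·√(85)  (≈ 46.0977)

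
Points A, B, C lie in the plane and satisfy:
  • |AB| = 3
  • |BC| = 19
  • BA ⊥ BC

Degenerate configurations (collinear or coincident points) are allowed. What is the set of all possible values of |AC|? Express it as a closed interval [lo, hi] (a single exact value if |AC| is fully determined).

|AC| = √(370)  (≈ 19.2354)

|AB| ∈ {3}
|BC| ∈ {19}
|AC| ∈ {√(370)}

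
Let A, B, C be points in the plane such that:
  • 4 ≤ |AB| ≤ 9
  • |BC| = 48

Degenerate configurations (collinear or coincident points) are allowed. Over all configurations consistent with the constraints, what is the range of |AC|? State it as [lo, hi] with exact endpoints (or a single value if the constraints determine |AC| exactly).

|AB| ∈ [4, 9]
|BC| ∈ {48}
|AC| ∈ [39, 57]

|AC| ∈ [39, 57]  (≈ [39.0000, 57.0000])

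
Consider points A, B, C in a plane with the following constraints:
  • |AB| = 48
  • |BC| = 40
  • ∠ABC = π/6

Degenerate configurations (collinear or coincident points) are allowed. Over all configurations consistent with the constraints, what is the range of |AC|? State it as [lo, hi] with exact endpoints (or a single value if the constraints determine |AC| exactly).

|AB| ∈ {48}
|BC| ∈ {40}
|AC| ∈ {8·√(61 - 30·√(3))}

|AC| = 8·√(61 - 30·√(3))  (≈ 24.0512)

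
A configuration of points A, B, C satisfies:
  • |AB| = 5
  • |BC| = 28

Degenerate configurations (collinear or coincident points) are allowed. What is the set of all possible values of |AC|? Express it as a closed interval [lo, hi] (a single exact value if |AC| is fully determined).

|AC| ∈ [23, 33]  (≈ [23.0000, 33.0000])

|AB| ∈ {5}
|BC| ∈ {28}
|AC| ∈ [23, 33]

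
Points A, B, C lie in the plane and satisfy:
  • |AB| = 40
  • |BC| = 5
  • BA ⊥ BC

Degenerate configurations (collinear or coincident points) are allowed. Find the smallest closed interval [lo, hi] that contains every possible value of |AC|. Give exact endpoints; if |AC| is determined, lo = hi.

|AB| ∈ {40}
|BC| ∈ {5}
|AC| ∈ {5·√(65)}

|AC| = 5·√(65)  (≈ 40.3113)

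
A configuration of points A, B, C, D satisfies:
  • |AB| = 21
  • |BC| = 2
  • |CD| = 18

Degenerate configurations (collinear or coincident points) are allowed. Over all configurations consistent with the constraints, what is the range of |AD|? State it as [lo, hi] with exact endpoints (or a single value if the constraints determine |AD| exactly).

|AB| ∈ {21}
|BC| ∈ {2}
|CD| ∈ {18}
|AC| ∈ [19, 23]
|BD| ∈ [16, 20]
|AD| ∈ [1, 41]

|AD| ∈ [1, 41]  (≈ [1.0000, 41.0000])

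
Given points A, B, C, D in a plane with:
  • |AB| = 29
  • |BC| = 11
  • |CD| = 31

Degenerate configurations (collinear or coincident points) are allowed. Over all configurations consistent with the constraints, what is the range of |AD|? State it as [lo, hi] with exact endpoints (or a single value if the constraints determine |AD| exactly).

|AB| ∈ {29}
|BC| ∈ {11}
|CD| ∈ {31}
|AC| ∈ [18, 40]
|BD| ∈ [20, 42]
|AD| ∈ [0, 71]

|AD| ∈ [0, 71]  (≈ [0.0000, 71.0000])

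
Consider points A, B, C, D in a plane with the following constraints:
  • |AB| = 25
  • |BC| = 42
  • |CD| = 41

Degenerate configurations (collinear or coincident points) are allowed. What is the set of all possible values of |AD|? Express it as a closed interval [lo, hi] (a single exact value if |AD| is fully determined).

|AB| ∈ {25}
|BC| ∈ {42}
|CD| ∈ {41}
|AC| ∈ [17, 67]
|BD| ∈ [1, 83]
|AD| ∈ [0, 108]

|AD| ∈ [0, 108]  (≈ [0.0000, 108.0000])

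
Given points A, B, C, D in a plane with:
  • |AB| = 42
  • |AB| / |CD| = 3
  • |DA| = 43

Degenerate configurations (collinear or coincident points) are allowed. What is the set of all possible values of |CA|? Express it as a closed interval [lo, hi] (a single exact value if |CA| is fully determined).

|CA| ∈ [29, 57]  (≈ [29.0000, 57.0000])

|AB| ∈ {42}
|AD| ∈ {43}
|CD| ∈ {14}
|BD| ∈ [1, 85]
|AC| ∈ [29, 57]
|BC| ∈ [0, 99]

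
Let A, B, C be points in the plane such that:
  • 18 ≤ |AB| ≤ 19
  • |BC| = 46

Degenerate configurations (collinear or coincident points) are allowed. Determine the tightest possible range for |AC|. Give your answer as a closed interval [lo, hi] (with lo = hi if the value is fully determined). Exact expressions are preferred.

|AC| ∈ [27, 65]  (≈ [27.0000, 65.0000])

|AB| ∈ [18, 19]
|BC| ∈ {46}
|AC| ∈ [27, 65]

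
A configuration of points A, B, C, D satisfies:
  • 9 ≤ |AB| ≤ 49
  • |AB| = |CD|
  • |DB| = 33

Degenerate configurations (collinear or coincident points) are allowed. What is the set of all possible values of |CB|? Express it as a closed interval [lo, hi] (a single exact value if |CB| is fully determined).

|CB| ∈ [0, 82]  (≈ [0.0000, 82.0000])

|AB| ∈ [9, 49]
|BD| ∈ {33}
|CD| ∈ [9, 49]
|AD| ∈ [0, 82]
|BC| ∈ [0, 82]
|AC| ∈ [0, 131]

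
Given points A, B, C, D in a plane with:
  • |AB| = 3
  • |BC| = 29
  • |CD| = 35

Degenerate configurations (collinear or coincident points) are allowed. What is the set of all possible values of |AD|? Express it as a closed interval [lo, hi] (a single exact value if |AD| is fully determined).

|AD| ∈ [3, 67]  (≈ [3.0000, 67.0000])

|AB| ∈ {3}
|BC| ∈ {29}
|CD| ∈ {35}
|AC| ∈ [26, 32]
|BD| ∈ [6, 64]
|AD| ∈ [3, 67]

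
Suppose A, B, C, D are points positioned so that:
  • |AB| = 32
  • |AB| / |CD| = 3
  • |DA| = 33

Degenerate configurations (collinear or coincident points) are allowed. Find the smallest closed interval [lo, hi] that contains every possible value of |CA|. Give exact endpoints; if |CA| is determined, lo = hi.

|AB| ∈ {32}
|AD| ∈ {33}
|CD| ∈ {32/3}
|BD| ∈ [1, 65]
|AC| ∈ [67/3, 131/3]
|BC| ∈ [0, 227/3]

|CA| ∈ [67/3, 131/3]  (≈ [22.3333, 43.6667])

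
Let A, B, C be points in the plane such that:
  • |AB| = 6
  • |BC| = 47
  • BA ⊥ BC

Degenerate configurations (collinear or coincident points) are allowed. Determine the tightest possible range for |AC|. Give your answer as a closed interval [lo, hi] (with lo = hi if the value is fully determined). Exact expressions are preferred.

|AB| ∈ {6}
|BC| ∈ {47}
|AC| ∈ {√(2245)}

|AC| = √(2245)  (≈ 47.3814)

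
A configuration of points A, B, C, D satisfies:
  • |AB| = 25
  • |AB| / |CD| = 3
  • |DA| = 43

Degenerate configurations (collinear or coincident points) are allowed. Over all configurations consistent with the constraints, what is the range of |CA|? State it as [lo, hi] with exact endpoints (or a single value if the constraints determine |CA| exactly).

|CA| ∈ [104/3, 154/3]  (≈ [34.6667, 51.3333])

|AB| ∈ {25}
|AD| ∈ {43}
|CD| ∈ {25/3}
|BD| ∈ [18, 68]
|AC| ∈ [104/3, 154/3]
|BC| ∈ [29/3, 229/3]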